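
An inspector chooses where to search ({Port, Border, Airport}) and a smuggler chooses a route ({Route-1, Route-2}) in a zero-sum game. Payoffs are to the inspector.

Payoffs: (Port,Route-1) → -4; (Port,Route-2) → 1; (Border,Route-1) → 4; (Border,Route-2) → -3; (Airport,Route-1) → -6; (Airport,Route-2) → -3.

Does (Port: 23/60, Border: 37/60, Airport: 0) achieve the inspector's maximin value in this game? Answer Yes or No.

No

Against Route-1 this mix gives (23/60)·(-4) + (37/60)·4 = 14/15.
Against Route-2 this mix gives (23/60)·1 + (37/60)·(-3) = -22/15.
The smuggler will play Route-2, holding the inspector to -22/15. Shifting weight toward the row that does better against Route-2 would raise this floor (the equalizing mix achieves -2/3 against both Route-2 and Route-1), so the proposed strategy is not optimal.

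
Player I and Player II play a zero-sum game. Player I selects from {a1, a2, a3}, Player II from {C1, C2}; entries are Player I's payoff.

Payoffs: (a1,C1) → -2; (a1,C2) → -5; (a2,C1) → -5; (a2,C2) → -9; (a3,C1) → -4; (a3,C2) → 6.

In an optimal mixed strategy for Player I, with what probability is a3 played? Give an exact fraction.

3/13

Row minima: a1 → -5, a2 → -9, a3 → -4; maximin = -4.
Column maxima: C1 → -2, C2 → 6; minimax = -2.
-4 ≠ -2, so there is no saddle point; optimal play is mixed.
a2 is strictly dominated by a1, so Player I never plays it.
On the remaining 2×2 (a1, a3 vs C1, C2):
Let Player I play a1 with probability p. Expected payoff against C1: (-2)p + (-4)(1−p) = 2p − 4; against C2: (-5)p + 6(1−p) = −11p + 6.
Setting these equal: 2p − 4 = −11p + 6 ⇒ 13p = 10 ⇒ p = 10/13, and the value is (2)·(10/13) − 4 = -32/13.
For Player II: with q = P(C1), equating a1's and a3's payoffs gives 3q − 5 = −10q + 6 ⇒ q = 11/13.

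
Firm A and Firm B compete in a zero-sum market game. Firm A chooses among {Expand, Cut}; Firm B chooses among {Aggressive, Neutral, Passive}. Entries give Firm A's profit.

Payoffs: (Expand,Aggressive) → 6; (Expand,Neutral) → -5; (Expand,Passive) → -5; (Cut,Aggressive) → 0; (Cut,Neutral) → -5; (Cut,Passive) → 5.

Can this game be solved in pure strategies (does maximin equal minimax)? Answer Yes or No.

Yes

Row minima: Expand → -5, Cut → -5; maximin = -5.
Column maxima: Aggressive → 6, Neutral → -5, Passive → 5; minimax = -5.
maximin = minimax = -5, so a saddle point exists.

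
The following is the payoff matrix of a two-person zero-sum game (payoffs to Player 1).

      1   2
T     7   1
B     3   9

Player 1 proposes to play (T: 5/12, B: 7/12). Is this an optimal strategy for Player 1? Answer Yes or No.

No

Against 1 this mix gives (5/12)·7 + (7/12)·3 = 14/3.
Against 2 this mix gives (5/12)·1 + (7/12)·9 = 17/3.
Player 2 will play 1, holding Player 1 to 14/3. Shifting weight toward the row that does better against 1 would raise this floor (the equalizing mix achieves 5 against both 1 and 2), so the proposed strategy is not optimal.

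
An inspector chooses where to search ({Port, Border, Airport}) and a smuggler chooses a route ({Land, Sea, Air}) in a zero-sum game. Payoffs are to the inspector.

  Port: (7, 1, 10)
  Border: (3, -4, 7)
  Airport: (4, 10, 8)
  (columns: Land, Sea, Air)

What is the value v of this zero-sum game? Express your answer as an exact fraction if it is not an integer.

11/2

Row minima: Port → 1, Border → -4, Airport → 4; maximin = 4.
Column maxima: Land → 7, Sea → 10, Air → 10; minimax = 7.
4 ≠ 7, so there is no saddle point; optimal play is mixed.
Border is strictly dominated by Port, so the inspector never plays it.
Air is strictly dominated by Land (it gives the inspector strictly more in every row), so the smuggler never plays it.
On the remaining 2×2 (Port, Airport vs Land, Sea):
Let the inspector play Port with probability p. Expected payoff against Land: 7p + 4(1−p) = 3p + 4; against Sea: 1p + 10(1−p) = −9p + 10.
Setting these equal: 3p + 4 = −9p + 10 ⇒ 12p = 6 ⇒ p = 1/2, and the value is (3)·(1/2) + 4 = 11/2.
For the smuggler: with q = P(Land), equating Port's and Airport's payoffs gives 6q + 1 = −6q + 10 ⇒ q = 3/4.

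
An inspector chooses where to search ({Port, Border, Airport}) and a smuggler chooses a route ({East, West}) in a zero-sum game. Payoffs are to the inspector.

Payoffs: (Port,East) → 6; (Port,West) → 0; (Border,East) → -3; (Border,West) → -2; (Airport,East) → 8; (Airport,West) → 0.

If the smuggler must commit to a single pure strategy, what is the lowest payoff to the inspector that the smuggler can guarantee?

Column maxima: East → 8, West → 0.
The smallest of these is 0.

0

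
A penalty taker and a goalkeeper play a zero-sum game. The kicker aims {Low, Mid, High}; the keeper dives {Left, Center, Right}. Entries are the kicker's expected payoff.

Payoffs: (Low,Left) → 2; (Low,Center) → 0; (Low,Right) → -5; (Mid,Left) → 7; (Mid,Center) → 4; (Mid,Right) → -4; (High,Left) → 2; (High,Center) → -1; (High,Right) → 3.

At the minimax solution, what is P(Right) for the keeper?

Row minima: Low → -5, Mid → -4, High → -1; maximin = -1.
Column maxima: Left → 7, Center → 4, Right → 3; minimax = 3.
-1 ≠ 3, so there is no saddle point; optimal play is mixed.
Low is strictly dominated by Mid, so the kicker never plays it.
Left is strictly dominated by Center (it gives the kicker strictly more in every row), so the keeper never plays it.
On the remaining 2×2 (Mid, High vs Center, Right):
Let the kicker play Mid with probability p. Expected payoff against Center: 4p + (-1)(1−p) = 5p − 1; against Right: (-4)p + 3(1−p) = −7p + 3.
Setting these equal: 5p − 1 = −7p + 3 ⇒ 12p = 4 ⇒ p = 1/3, and the value is (5)·(1/3) − 1 = 2/3.
For the keeper: with q = P(Center), equating Mid's and High's payoffs gives 8q − 4 = −4q + 3 ⇒ q = 7/12.

5/12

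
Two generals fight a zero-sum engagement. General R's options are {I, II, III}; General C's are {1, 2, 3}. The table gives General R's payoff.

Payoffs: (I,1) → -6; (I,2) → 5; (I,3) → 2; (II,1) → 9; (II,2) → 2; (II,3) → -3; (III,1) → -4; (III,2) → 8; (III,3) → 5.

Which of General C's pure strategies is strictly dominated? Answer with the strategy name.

3 holds General R's payoff strictly below 2 in every row: 2 < 5, -3 < 2, 5 < 8.
So 2 is strictly dominated for General C.

2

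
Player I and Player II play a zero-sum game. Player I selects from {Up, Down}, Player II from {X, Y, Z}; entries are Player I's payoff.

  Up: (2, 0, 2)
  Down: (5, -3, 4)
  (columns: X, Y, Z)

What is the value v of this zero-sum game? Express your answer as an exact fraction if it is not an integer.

0

Row minima: Up → 0, Down → -3; maximin = 0.
Column maxima: X → 5, Y → 0, Z → 4; minimax = 0.
Since maximin = minimax = 0, there is a saddle point and the value is 0.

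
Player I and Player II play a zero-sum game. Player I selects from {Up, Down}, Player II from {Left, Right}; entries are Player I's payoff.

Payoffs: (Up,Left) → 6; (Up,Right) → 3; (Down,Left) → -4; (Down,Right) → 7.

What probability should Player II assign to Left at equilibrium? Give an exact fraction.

Row minima: Up → 3, Down → -4; maximin = 3.
Column maxima: Left → 6, Right → 7; minimax = 6.
3 ≠ 6, so there is no saddle point; optimal play is mixed.
Let Player I play Up with probability p. Expected payoff against Left: 6p + (-4)(1−p) = 10p − 4; against Right: 3p + 7(1−p) = −4p + 7.
Setting these equal: 10p − 4 = −4p + 7 ⇒ 14p = 11 ⇒ p = 11/14, and the value is (10)·(11/14) − 4 = 27/7.
For Player II: with q = P(Left), equating Up's and Down's payoffs gives 3q + 3 = −11q + 7 ⇒ q = 2/7.

2/7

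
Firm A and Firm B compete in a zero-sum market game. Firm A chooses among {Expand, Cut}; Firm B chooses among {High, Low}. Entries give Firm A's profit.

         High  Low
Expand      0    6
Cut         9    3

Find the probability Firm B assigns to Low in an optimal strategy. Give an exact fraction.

Row minima: Expand → 0, Cut → 3; maximin = 3.
Column maxima: High → 9, Low → 6; minimax = 6.
3 ≠ 6, so there is no saddle point; optimal play is mixed.
Let Firm A play Expand with probability p. Expected payoff against High: 0p + 9(1−p) = −9p + 9; against Low: 6p + 3(1−p) = 3p + 3.
Setting these equal: −9p + 9 = 3p + 3 ⇒ −12p = -6 ⇒ p = 1/2, and the value is (-9)·(1/2) + 9 = 9/2.
For Firm B: with q = P(High), equating Expand's and Cut's payoffs gives −6q + 6 = 6q + 3 ⇒ q = 1/4.

3/4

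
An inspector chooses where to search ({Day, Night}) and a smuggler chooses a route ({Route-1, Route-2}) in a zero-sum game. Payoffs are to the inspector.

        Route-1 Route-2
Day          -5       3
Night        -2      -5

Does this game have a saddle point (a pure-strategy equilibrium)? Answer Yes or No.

Row minima: Day → -5, Night → -5; maximin = -5.
Column maxima: Route-1 → -2, Route-2 → 3; minimax = -2.
-5 ≠ -2, so no pure-strategy equilibrium exists.

No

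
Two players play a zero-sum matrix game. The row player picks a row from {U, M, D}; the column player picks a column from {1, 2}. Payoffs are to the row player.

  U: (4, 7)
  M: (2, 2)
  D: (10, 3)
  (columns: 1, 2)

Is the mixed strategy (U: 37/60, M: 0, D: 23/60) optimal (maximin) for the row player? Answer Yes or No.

Against 1 this mix gives (37/60)·4 + (23/60)·10 = 63/10.
Against 2 this mix gives (37/60)·7 + (23/60)·3 = 82/15.
The column player will play 2, holding the row player to 82/15. Shifting weight toward the row that does better against 2 would raise this floor (the equalizing mix achieves 29/5 against both 2 and 1), so the proposed strategy is not optimal.

No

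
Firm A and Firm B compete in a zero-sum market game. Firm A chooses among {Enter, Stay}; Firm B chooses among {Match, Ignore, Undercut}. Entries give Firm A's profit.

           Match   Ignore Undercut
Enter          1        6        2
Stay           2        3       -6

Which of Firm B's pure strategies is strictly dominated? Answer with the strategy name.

Match holds Firm A's payoff strictly below Ignore in every row: 1 < 6, 2 < 3.
So Ignore is strictly dominated for Firm B.

Ignore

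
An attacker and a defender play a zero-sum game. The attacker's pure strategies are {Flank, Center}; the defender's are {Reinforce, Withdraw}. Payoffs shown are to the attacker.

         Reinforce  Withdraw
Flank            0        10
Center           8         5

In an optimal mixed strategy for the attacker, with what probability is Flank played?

Row minima: Flank → 0, Center → 5; maximin = 5.
Column maxima: Reinforce → 8, Withdraw → 10; minimax = 8.
5 ≠ 8, so there is no saddle point; optimal play is mixed.
Let the attacker play Flank with probability p. Expected payoff against Reinforce: 0p + 8(1−p) = −8p + 8; against Withdraw: 10p + 5(1−p) = 5p + 5.
Setting these equal: −8p + 8 = 5p + 5 ⇒ −13p = -3 ⇒ p = 3/13, and the value is (-8)·(3/13) + 8 = 80/13.
For the defender: with q = P(Reinforce), equating Flank's and Center's payoffs gives −10q + 10 = 3q + 5 ⇒ q = 5/13.

3/13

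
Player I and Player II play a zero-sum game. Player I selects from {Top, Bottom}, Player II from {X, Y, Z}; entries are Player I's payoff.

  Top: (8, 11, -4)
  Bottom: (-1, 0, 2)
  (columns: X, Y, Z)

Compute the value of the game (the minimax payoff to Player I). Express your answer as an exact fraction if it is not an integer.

Row minima: Top → -4, Bottom → -1; maximin = -1.
Column maxima: X → 8, Y → 11, Z → 2; minimax = 2.
-1 ≠ 2, so there is no saddle point; optimal play is mixed.
Y is strictly dominated by X (it gives Player I strictly more in every row), so Player II never plays it.
On the remaining 2×2 (Top, Bottom vs X, Z):
Let Player I play Top with probability p. Expected payoff against X: 8p + (-1)(1−p) = 9p − 1; against Z: (-4)p + 2(1−p) = −6p + 2.
Setting these equal: 9p − 1 = −6p + 2 ⇒ 15p = 3 ⇒ p = 1/5, and the value is (9)·(1/5) − 1 = 4/5.
For Player II: with q = P(X), equating Top's and Bottom's payoffs gives 12q − 4 = −3q + 2 ⇒ q = 2/5.

4/5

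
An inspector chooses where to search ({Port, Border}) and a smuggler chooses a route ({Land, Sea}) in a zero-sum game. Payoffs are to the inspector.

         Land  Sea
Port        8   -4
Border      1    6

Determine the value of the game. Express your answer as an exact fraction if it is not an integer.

52/17

Row minima: Port → -4, Border → 1; maximin = 1.
Column maxima: Land → 8, Sea → 6; minimax = 6.
1 ≠ 6, so there is no saddle point; optimal play is mixed.
Let the inspector play Port with probability p. Expected payoff against Land: 8p + 1(1−p) = 7p + 1; against Sea: (-4)p + 6(1−p) = −10p + 6.
Setting these equal: 7p + 1 = −10p + 6 ⇒ 17p = 5 ⇒ p = 5/17, and the value is (7)·(5/17) + 1 = 52/17.
For the smuggler: with q = P(Land), equating Port's and Border's payoffs gives 12q − 4 = −5q + 6 ⇒ q = 10/17.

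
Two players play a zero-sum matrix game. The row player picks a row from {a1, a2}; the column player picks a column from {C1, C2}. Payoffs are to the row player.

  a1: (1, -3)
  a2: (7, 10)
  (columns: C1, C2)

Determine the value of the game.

Row minima: a1 → -3, a2 → 7; maximin = 7.
Column maxima: C1 → 7, C2 → 10; minimax = 7.
Since maximin = minimax = 7, there is a saddle point and the value is 7.

7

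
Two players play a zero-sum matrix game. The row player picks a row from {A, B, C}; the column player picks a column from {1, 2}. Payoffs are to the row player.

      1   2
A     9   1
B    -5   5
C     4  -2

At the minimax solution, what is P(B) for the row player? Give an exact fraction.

Row minima: A → 1, B → -5, C → -2; maximin = 1.
Column maxima: 1 → 9, 2 → 5; minimax = 5.
1 ≠ 5, so there is no saddle point; optimal play is mixed.
C is strictly dominated by A, so the row player never plays it.
On the remaining 2×2 (A, B vs 1, 2):
Let the row player play A with probability p. Expected payoff against 1: 9p + (-5)(1−p) = 14p − 5; against 2: 1p + 5(1−p) = −4p + 5.
Setting these equal: 14p − 5 = −4p + 5 ⇒ 18p = 10 ⇒ p = 5/9, and the value is (14)·(5/9) − 5 = 25/9.
For the column player: with q = P(1), equating A's and B's payoffs gives 8q + 1 = −10q + 5 ⇒ q = 2/9.

4/9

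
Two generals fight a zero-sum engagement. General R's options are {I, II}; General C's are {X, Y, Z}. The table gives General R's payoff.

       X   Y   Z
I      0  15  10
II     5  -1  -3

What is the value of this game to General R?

Row minima: I → 0, II → -3; maximin = 0.
Column maxima: X → 5, Y → 15, Z → 10; minimax = 5.
0 ≠ 5, so there is no saddle point; optimal play is mixed.
Y is strictly dominated by Z (it gives General R strictly more in every row), so General C never plays it.
On the remaining 2×2 (I, II vs X, Z):
Let General R play I with probability p. Expected payoff against X: 0p + 5(1−p) = −5p + 5; against Z: 10p + (-3)(1−p) = 13p − 3.
Setting these equal: −5p + 5 = 13p − 3 ⇒ −18p = -8 ⇒ p = 4/9, and the value is (-5)·(4/9) + 5 = 25/9.
For General C: with q = P(X), equating I's and II's payoffs gives −10q + 10 = 8q − 3 ⇒ q = 13/18.

25/9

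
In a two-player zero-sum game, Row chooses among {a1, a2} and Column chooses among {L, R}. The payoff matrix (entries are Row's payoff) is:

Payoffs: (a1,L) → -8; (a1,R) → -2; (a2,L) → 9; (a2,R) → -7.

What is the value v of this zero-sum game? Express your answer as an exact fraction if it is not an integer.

-37/11

Row minima: a1 → -8, a2 → -7; maximin = -7.
Column maxima: L → 9, R → -2; minimax = -2.
-7 ≠ -2, so there is no saddle point; optimal play is mixed.
Let Row play a1 with probability p. Expected payoff against L: (-8)p + 9(1−p) = −17p + 9; against R: (-2)p + (-7)(1−p) = 5p − 7.
Setting these equal: −17p + 9 = 5p − 7 ⇒ −22p = -16 ⇒ p = 8/11, and the value is (-17)·(8/11) + 9 = -37/11.
For Column: with q = P(L), equating a1's and a2's payoffs gives −6q − 2 = 16q − 7 ⇒ q = 5/22.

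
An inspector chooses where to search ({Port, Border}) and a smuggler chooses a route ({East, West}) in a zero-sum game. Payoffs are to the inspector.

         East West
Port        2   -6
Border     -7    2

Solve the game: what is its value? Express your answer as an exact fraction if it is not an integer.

Row minima: Port → -6, Border → -7; maximin = -6.
Column maxima: East → 2, West → 2; minimax = 2.
-6 ≠ 2, so there is no saddle point; optimal play is mixed.
Let the inspector play Port with probability p. Expected payoff against East: 2p + (-7)(1−p) = 9p − 7; against West: (-6)p + 2(1−p) = −8p + 2.
Setting these equal: 9p − 7 = −8p + 2 ⇒ 17p = 9 ⇒ p = 9/17, and the value is (9)·(9/17) − 7 = -38/17.
For the smuggler: with q = P(East), equating Port's and Border's payoffs gives 8q − 6 = −9q + 2 ⇒ q = 8/17.

-38/17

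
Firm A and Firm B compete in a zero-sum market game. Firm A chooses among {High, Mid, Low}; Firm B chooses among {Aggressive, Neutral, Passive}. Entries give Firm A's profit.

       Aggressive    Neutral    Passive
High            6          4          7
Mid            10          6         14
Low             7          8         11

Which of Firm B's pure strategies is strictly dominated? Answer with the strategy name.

Passive

Aggressive holds Firm A's payoff strictly below Passive in every row: 6 < 7, 10 < 14, 7 < 11.
So Passive is strictly dominated for Firm B.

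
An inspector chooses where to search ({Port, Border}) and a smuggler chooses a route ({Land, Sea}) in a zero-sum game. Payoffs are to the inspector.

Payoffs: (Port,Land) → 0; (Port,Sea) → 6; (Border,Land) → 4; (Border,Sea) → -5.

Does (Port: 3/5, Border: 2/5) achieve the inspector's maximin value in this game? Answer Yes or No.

Against Land this mix gives (3/5)·0 + (2/5)·4 = 8/5.
Against Sea this mix gives (3/5)·6 + (2/5)·(-5) = 8/5.
All of the smuggler's active replies (Land, Sea) yield 8/5, and no column does worse for the inspector. The mix makes the smuggler indifferent and guarantees 8/5, so it is optimal.

Yes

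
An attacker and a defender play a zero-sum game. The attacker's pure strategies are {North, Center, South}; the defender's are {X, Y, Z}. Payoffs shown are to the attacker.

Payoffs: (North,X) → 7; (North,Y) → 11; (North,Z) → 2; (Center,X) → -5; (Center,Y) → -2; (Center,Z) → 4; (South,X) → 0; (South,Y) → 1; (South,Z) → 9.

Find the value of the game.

Row minima: North → 2, Center → -5, South → 0; maximin = 2.
Column maxima: X → 7, Y → 11, Z → 9; minimax = 7.
2 ≠ 7, so there is no saddle point; optimal play is mixed.
Center is strictly dominated by South, so the attacker never plays it.
Y is strictly dominated by X (it gives the attacker strictly more in every row), so the defender never plays it.
On the remaining 2×2 (North, South vs X, Z):
Let the attacker play North with probability p. Expected payoff against X: 7p + 0(1−p) = 7p; against Z: 2p + 9(1−p) = −7p + 9.
Setting these equal: 7p = −7p + 9 ⇒ 14p = 9 ⇒ p = 9/14, and the value is (7)·(9/14) = 9/2.
For the defender: with q = P(X), equating North's and South's payoffs gives 5q + 2 = −9q + 9 ⇒ q = 1/2.

9/2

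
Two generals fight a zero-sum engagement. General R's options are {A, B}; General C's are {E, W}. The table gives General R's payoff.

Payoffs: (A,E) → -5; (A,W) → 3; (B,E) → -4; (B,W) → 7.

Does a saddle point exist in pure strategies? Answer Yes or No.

Yes

Row minima: A → -5, B → -4; maximin = -4.
Column maxima: E → -4, W → 7; minimax = -4.
maximin = minimax = -4, so a saddle point exists.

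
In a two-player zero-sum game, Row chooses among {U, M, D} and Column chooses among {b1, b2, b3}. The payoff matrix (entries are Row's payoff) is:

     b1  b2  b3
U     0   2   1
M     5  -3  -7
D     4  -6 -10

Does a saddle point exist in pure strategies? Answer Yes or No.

Row minima: U → 0, M → -7, D → -10; maximin = 0.
Column maxima: b1 → 5, b2 → 2, b3 → 1; minimax = 1.
0 ≠ 1, so no pure-strategy equilibrium exists.

No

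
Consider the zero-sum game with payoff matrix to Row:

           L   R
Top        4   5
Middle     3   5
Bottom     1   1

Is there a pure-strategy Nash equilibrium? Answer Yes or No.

Row minima: Top → 4, Middle → 3, Bottom → 1; maximin = 4.
Column maxima: L → 4, R → 5; minimax = 4.
maximin = minimax = 4, so a saddle point exists.

Yes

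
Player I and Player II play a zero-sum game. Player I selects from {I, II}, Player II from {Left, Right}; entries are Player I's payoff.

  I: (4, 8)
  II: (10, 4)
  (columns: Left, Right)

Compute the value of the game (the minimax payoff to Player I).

Row minima: I → 4, II → 4; maximin = 4.
Column maxima: Left → 10, Right → 8; minimax = 8.
4 ≠ 8, so there is no saddle point; optimal play is mixed.
Let Player I play I with probability p. Expected payoff against Left: 4p + 10(1−p) = −6p + 10; against Right: 8p + 4(1−p) = 4p + 4.
Setting these equal: −6p + 10 = 4p + 4 ⇒ −10p = -6 ⇒ p = 3/5, and the value is (-6)·(3/5) + 10 = 32/5.
For Player II: with q = P(Left), equating I's and II's payoffs gives −4q + 8 = 6q + 4 ⇒ q = 2/5.

32/5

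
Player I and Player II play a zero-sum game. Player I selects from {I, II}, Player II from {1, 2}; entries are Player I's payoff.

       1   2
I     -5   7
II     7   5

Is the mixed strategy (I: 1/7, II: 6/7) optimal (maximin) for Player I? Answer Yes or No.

Against 1 this mix gives (1/7)·(-5) + (6/7)·7 = 37/7.
Against 2 this mix gives (1/7)·7 + (6/7)·5 = 37/7.
All of Player II's active replies (1, 2) yield 37/7, and no column does worse for Player I. The mix makes Player II indifferent and guarantees 37/7, so it is optimal.

Yes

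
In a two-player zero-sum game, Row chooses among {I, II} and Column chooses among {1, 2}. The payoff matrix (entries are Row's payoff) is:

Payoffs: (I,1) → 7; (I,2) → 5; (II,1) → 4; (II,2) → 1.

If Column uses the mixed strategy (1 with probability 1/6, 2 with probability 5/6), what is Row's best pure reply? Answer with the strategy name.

Expected payoff of I: (1/6)·7 + (5/6)·5 = 16/3.
Expected payoff of II: (1/6)·4 + (5/6)·1 = 3/2.
The largest is 16/3, so Row's best response is I.

I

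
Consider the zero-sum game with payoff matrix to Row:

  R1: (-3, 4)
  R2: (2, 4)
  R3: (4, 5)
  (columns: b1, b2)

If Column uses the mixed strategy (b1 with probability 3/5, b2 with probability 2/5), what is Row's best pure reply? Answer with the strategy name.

R3

Expected payoff of R1: (3/5)·(-3) + (2/5)·4 = -1/5.
Expected payoff of R2: (3/5)·2 + (2/5)·4 = 14/5.
Expected payoff of R3: (3/5)·4 + (2/5)·5 = 22/5.
The largest is 22/5, so Row's best response is R3.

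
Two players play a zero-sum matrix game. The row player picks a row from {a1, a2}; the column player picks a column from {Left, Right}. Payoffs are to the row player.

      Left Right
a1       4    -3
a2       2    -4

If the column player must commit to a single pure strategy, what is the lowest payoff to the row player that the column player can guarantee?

-3

Column maxima: Left → 4, Right → -3.
The smallest of these is -3.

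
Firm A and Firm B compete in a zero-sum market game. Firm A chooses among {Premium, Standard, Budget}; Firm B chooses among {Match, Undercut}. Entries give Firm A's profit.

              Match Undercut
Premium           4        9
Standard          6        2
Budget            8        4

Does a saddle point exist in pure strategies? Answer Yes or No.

No

Row minima: Premium → 4, Standard → 2, Budget → 4; maximin = 4.
Column maxima: Match → 8, Undercut → 9; minimax = 8.
4 ≠ 8, so no pure-strategy equilibrium exists.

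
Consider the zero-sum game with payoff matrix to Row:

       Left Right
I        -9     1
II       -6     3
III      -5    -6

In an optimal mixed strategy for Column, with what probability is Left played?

9/10

Row minima: I → -9, II → -6, III → -6; maximin = -6.
Column maxima: Left → -5, Right → 3; minimax = -5.
-6 ≠ -5, so there is no saddle point; optimal play is mixed.
I is strictly dominated by II, so Row never plays it.
On the remaining 2×2 (II, III vs Left, Right):
Let Row play II with probability p. Expected payoff against Left: (-6)p + (-5)(1−p) = −p − 5; against Right: 3p + (-6)(1−p) = 9p − 6.
Setting these equal: −p − 5 = 9p − 6 ⇒ −10p = -1 ⇒ p = 1/10, and the value is (-1)·(1/10) − 5 = -51/10.
For Column: with q = P(Left), equating II's and III's payoffs gives −9q + 3 = q − 6 ⇒ q = 9/10.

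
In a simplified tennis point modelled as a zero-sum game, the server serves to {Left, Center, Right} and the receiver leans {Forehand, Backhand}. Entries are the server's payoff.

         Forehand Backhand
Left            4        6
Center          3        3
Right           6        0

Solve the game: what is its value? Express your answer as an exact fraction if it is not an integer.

9/2

Row minima: Left → 4, Center → 3, Right → 0; maximin = 4.
Column maxima: Forehand → 6, Backhand → 6; minimax = 6.
4 ≠ 6, so there is no saddle point; optimal play is mixed.
Center is strictly dominated by Left, so the server never plays it.
On the remaining 2×2 (Left, Right vs Forehand, Backhand):
Let the server play Left with probability p. Expected payoff against Forehand: 4p + 6(1−p) = −2p + 6; against Backhand: 6p + 0(1−p) = 6p.
Setting these equal: −2p + 6 = 6p ⇒ −8p = -6 ⇒ p = 3/4, and the value is (-2)·(3/4) + 6 = 9/2.
For the receiver: with q = P(Forehand), equating Left's and Right's payoffs gives −2q + 6 = 6q ⇒ q = 3/4.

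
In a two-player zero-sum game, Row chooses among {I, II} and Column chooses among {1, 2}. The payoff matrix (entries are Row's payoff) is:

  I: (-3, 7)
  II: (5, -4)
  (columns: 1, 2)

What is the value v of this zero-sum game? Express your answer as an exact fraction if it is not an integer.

Row minima: I → -3, II → -4; maximin = -3.
Column maxima: 1 → 5, 2 → 7; minimax = 5.
-3 ≠ 5, so there is no saddle point; optimal play is mixed.
Let Row play I with probability p. Expected payoff against 1: (-3)p + 5(1−p) = −8p + 5; against 2: 7p + (-4)(1−p) = 11p − 4.
Setting these equal: −8p + 5 = 11p − 4 ⇒ −19p = -9 ⇒ p = 9/19, and the value is (-8)·(9/19) + 5 = 23/19.
For Column: with q = P(1), equating I's and II's payoffs gives −10q + 7 = 9q − 4 ⇒ q = 11/19.

23/19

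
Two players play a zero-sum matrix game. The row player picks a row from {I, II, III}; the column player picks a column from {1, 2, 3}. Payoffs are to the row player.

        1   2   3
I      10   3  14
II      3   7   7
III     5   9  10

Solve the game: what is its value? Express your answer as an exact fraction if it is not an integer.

75/11

Row minima: I → 3, II → 3, III → 5; maximin = 5.
Column maxima: 1 → 10, 2 → 9, 3 → 14; minimax = 9.
5 ≠ 9, so there is no saddle point; optimal play is mixed.
II is strictly dominated by III, so the row player never plays it.
3 is strictly dominated by 1 (it gives the row player strictly more in every row), so the column player never plays it.
On the remaining 2×2 (I, III vs 1, 2):
Let the row player play I with probability p. Expected payoff against 1: 10p + 5(1−p) = 5p + 5; against 2: 3p + 9(1−p) = −6p + 9.
Setting these equal: 5p + 5 = −6p + 9 ⇒ 11p = 4 ⇒ p = 4/11, and the value is (5)·(4/11) + 5 = 75/11.
For the column player: with q = P(1), equating I's and III's payoffs gives 7q + 3 = −4q + 9 ⇒ q = 6/11.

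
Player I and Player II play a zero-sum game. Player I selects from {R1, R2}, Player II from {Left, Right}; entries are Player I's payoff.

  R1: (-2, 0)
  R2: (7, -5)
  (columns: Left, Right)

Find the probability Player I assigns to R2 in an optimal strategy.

Row minima: R1 → -2, R2 → -5; maximin = -2.
Column maxima: Left → 7, Right → 0; minimax = 0.
-2 ≠ 0, so there is no saddle point; optimal play is mixed.
Let Player I play R1 with probability p. Expected payoff against Left: (-2)p + 7(1−p) = −9p + 7; against Right: 0p + (-5)(1−p) = 5p − 5.
Setting these equal: −9p + 7 = 5p − 5 ⇒ −14p = -12 ⇒ p = 6/7, and the value is (-9)·(6/7) + 7 = -5/7.
For Player II: with q = P(Left), equating R1's and R2's payoffs gives −2q = 12q − 5 ⇒ q = 5/14.

1/7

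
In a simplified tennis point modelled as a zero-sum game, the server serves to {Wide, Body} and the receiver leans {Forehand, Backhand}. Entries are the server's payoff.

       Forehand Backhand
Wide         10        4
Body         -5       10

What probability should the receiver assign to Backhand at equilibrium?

5/7

Row minima: Wide → 4, Body → -5; maximin = 4.
Column maxima: Forehand → 10, Backhand → 10; minimax = 10.
4 ≠ 10, so there is no saddle point; optimal play is mixed.
Let the server play Wide with probability p. Expected payoff against Forehand: 10p + (-5)(1−p) = 15p − 5; against Backhand: 4p + 10(1−p) = −6p + 10.
Setting these equal: 15p − 5 = −6p + 10 ⇒ 21p = 15 ⇒ p = 5/7, and the value is (15)·(5/7) − 5 = 40/7.
For the receiver: with q = P(Forehand), equating Wide's and Body's payoffs gives 6q + 4 = −15q + 10 ⇒ q = 2/7.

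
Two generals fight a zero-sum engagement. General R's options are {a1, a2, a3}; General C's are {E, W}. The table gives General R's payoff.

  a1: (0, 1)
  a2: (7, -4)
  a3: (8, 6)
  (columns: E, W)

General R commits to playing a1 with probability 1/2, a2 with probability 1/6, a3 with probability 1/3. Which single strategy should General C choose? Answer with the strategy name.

If General C plays E, General R's expected payoff is (1/2)·0 + (1/6)·7 + (1/3)·8 = 23/6.
If General C plays W, General R's expected payoff is (1/2)·1 + (1/6)·(-4) + (1/3)·6 = 11/6.
General C minimizes General R's payoff; the smallest is 11/6, so the best response is W.

W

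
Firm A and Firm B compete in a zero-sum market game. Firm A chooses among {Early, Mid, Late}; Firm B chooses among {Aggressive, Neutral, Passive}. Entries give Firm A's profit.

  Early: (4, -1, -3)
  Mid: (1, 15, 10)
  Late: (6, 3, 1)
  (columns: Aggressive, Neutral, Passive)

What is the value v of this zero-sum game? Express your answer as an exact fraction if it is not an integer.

59/14

Row minima: Early → -3, Mid → 1, Late → 1; maximin = 1.
Column maxima: Aggressive → 6, Neutral → 15, Passive → 10; minimax = 6.
1 ≠ 6, so there is no saddle point; optimal play is mixed.
Early is strictly dominated by Late, so Firm A never plays it.
Neutral is strictly dominated by Passive (it gives Firm A strictly more in every row), so Firm B never plays it.
On the remaining 2×2 (Mid, Late vs Aggressive, Passive):
Let Firm A play Mid with probability p. Expected payoff against Aggressive: 1p + 6(1−p) = −5p + 6; against Passive: 10p + 1(1−p) = 9p + 1.
Setting these equal: −5p + 6 = 9p + 1 ⇒ −14p = -5 ⇒ p = 5/14, and the value is (-5)·(5/14) + 6 = 59/14.
For Firm B: with q = P(Aggressive), equating Mid's and Late's payoffs gives −9q + 10 = 5q + 1 ⇒ q = 9/14.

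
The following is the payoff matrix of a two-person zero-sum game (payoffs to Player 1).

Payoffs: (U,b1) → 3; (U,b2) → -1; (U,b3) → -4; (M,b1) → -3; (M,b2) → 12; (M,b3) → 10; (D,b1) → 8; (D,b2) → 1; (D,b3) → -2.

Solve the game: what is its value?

Row minima: U → -4, M → -3, D → -2; maximin = -2.
Column maxima: b1 → 8, b2 → 12, b3 → 10; minimax = 8.
-2 ≠ 8, so there is no saddle point; optimal play is mixed.
U is strictly dominated by D, so Player 1 never plays it.
b2 is strictly dominated by b3 (it gives Player 1 strictly more in every row), so Player 2 never plays it.
On the remaining 2×2 (M, D vs b1, b3):
Let Player 1 play M with probability p. Expected payoff against b1: (-3)p + 8(1−p) = −11p + 8; against b3: 10p + (-2)(1−p) = 12p − 2.
Setting these equal: −11p + 8 = 12p − 2 ⇒ −23p = -10 ⇒ p = 10/23, and the value is (-11)·(10/23) + 8 = 74/23.
For Player 2: with q = P(b1), equating M's and D's payoffs gives −13q + 10 = 10q − 2 ⇒ q = 12/23.

74/23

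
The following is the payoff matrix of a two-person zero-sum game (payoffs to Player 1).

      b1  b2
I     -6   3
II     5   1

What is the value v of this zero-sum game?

21/13

Row minima: I → -6, II → 1; maximin = 1.
Column maxima: b1 → 5, b2 → 3; minimax = 3.
1 ≠ 3, so there is no saddle point; optimal play is mixed.
Let Player 1 play I with probability p. Expected payoff against b1: (-6)p + 5(1−p) = −11p + 5; against b2: 3p + 1(1−p) = 2p + 1.
Setting these equal: −11p + 5 = 2p + 1 ⇒ −13p = -4 ⇒ p = 4/13, and the value is (-11)·(4/13) + 5 = 21/13.
For Player 2: with q = P(b1), equating I's and II's payoffs gives −9q + 3 = 4q + 1 ⇒ q = 2/13.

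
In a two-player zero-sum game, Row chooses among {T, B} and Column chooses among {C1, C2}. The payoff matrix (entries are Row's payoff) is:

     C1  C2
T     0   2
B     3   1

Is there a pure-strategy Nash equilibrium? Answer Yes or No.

No

Row minima: T → 0, B → 1; maximin = 1.
Column maxima: C1 → 3, C2 → 2; minimax = 2.
1 ≠ 2, so no pure-strategy equilibrium exists.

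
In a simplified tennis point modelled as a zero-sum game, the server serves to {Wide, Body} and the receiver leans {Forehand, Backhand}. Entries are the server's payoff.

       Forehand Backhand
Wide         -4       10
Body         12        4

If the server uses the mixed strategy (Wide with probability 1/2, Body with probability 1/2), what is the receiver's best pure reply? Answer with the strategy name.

If the receiver plays Forehand, the server's expected payoff is (1/2)·(-4) + (1/2)·12 = 4.
If the receiver plays Backhand, the server's expected payoff is (1/2)·10 + (1/2)·4 = 7.
The receiver minimizes the server's payoff; the smallest is 4, so the best response is Forehand.

Forehand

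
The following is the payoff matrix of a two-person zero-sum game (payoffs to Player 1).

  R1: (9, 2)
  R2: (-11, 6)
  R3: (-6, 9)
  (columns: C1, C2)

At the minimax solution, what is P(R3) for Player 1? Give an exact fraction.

Row minima: R1 → 2, R2 → -11, R3 → -6; maximin = 2.
Column maxima: C1 → 9, C2 → 9; minimax = 9.
2 ≠ 9, so there is no saddle point; optimal play is mixed.
R2 is strictly dominated by R3, so Player 1 never plays it.
On the remaining 2×2 (R1, R3 vs C1, C2):
Let Player 1 play R1 with probability p. Expected payoff against C1: 9p + (-6)(1−p) = 15p − 6; against C2: 2p + 9(1−p) = −7p + 9.
Setting these equal: 15p − 6 = −7p + 9 ⇒ 22p = 15 ⇒ p = 15/22, and the value is (15)·(15/22) − 6 = 93/22.
For Player 2: with q = P(C1), equating R1's and R3's payoffs gives 7q + 2 = −15q + 9 ⇒ q = 7/22.

7/22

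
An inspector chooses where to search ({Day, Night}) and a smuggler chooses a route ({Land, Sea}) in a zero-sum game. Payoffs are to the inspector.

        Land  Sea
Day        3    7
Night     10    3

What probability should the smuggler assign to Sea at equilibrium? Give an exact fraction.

7/11

Row minima: Day → 3, Night → 3; maximin = 3.
Column maxima: Land → 10, Sea → 7; minimax = 7.
3 ≠ 7, so there is no saddle point; optimal play is mixed.
Let the inspector play Day with probability p. Expected payoff against Land: 3p + 10(1−p) = −7p + 10; against Sea: 7p + 3(1−p) = 4p + 3.
Setting these equal: −7p + 10 = 4p + 3 ⇒ −11p = -7 ⇒ p = 7/11, and the value is (-7)·(7/11) + 10 = 61/11.
For the smuggler: with q = P(Land), equating Day's and Night's payoffs gives −4q + 7 = 7q + 3 ⇒ q = 4/11.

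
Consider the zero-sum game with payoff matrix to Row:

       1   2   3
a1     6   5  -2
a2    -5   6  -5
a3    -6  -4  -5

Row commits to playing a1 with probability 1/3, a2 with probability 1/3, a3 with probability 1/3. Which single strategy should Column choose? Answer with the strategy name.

3

If Column plays 1, Row's expected payoff is (1/3)·6 + (1/3)·(-5) + (1/3)·(-6) = -5/3.
If Column plays 2, Row's expected payoff is (1/3)·5 + (1/3)·6 + (1/3)·(-4) = 7/3.
If Column plays 3, Row's expected payoff is (1/3)·(-2) + (1/3)·(-5) + (1/3)·(-5) = -4.
Column minimizes Row's payoff; the smallest is -4, so the best response is 3.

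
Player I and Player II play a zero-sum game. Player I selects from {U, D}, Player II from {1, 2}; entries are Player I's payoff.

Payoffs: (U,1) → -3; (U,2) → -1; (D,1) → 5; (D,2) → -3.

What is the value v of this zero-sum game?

-7/5

Row minima: U → -3, D → -3; maximin = -3.
Column maxima: 1 → 5, 2 → -1; minimax = -1.
-3 ≠ -1, so there is no saddle point; optimal play is mixed.
Let Player I play U with probability p. Expected payoff against 1: (-3)p + 5(1−p) = −8p + 5; against 2: (-1)p + (-3)(1−p) = 2p − 3.
Setting these equal: −8p + 5 = 2p − 3 ⇒ −10p = -8 ⇒ p = 4/5, and the value is (-8)·(4/5) + 5 = -7/5.
For Player II: with q = P(1), equating U's and D's payoffs gives −2q − 1 = 8q − 3 ⇒ q = 1/5.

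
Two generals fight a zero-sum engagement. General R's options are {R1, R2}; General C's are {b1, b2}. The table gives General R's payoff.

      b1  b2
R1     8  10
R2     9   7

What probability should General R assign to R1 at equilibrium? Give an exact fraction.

1/2

Row minima: R1 → 8, R2 → 7; maximin = 8.
Column maxima: b1 → 9, b2 → 10; minimax = 9.
8 ≠ 9, so there is no saddle point; optimal play is mixed.
Let General R play R1 with probability p. Expected payoff against b1: 8p + 9(1−p) = −p + 9; against b2: 10p + 7(1−p) = 3p + 7.
Setting these equal: −p + 9 = 3p + 7 ⇒ −4p = -2 ⇒ p = 1/2, and the value is (-1)·(1/2) + 9 = 17/2.
For General C: with q = P(b1), equating R1's and R2's payoffs gives −2q + 10 = 2q + 7 ⇒ q = 3/4.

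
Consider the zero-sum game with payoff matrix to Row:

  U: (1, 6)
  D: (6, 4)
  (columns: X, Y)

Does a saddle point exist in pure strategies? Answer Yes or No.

No

Row minima: U → 1, D → 4; maximin = 4.
Column maxima: X → 6, Y → 6; minimax = 6.
4 ≠ 6, so no pure-strategy equilibrium exists.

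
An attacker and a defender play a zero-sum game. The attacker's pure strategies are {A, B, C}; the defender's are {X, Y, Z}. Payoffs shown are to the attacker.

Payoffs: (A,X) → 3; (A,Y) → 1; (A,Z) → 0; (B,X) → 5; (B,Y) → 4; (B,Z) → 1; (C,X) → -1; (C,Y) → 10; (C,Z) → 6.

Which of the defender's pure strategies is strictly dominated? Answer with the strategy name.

Z holds the attacker's payoff strictly below Y in every row: 0 < 1, 1 < 4, 6 < 10.
So Y is strictly dominated for the defender.

Y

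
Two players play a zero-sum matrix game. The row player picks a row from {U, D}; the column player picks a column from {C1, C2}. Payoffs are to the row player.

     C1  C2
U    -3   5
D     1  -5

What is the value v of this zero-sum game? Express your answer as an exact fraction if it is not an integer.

Row minima: U → -3, D → -5; maximin = -3.
Column maxima: C1 → 1, C2 → 5; minimax = 1.
-3 ≠ 1, so there is no saddle point; optimal play is mixed.
Let the row player play U with probability p. Expected payoff against C1: (-3)p + 1(1−p) = −4p + 1; against C2: 5p + (-5)(1−p) = 10p − 5.
Setting these equal: −4p + 1 = 10p − 5 ⇒ −14p = -6 ⇒ p = 3/7, and the value is (-4)·(3/7) + 1 = -5/7.
For the column player: with q = P(C1), equating U's and D's payoffs gives −8q + 5 = 6q − 5 ⇒ q = 5/7.

-5/7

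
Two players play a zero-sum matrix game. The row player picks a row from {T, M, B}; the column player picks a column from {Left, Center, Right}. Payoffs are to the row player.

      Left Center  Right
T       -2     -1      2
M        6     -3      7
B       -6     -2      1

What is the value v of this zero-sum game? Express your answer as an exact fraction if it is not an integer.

Row minima: T → -2, M → -3, B → -6; maximin = -2.
Column maxima: Left → 6, Center → -1, Right → 7; minimax = -1.
-2 ≠ -1, so there is no saddle point; optimal play is mixed.
B is strictly dominated by T, so the row player never plays it.
Right is strictly dominated by Left (it gives the row player strictly more in every row), so the column player never plays it.
On the remaining 2×2 (T, M vs Left, Center):
Let the row player play T with probability p. Expected payoff against Left: (-2)p + 6(1−p) = −8p + 6; against Center: (-1)p + (-3)(1−p) = 2p − 3.
Setting these equal: −8p + 6 = 2p − 3 ⇒ −10p = -9 ⇒ p = 9/10, and the value is (-8)·(9/10) + 6 = -6/5.
For the column player: with q = P(Left), equating T's and M's payoffs gives −q − 1 = 9q − 3 ⇒ q = 1/5.

-6/5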